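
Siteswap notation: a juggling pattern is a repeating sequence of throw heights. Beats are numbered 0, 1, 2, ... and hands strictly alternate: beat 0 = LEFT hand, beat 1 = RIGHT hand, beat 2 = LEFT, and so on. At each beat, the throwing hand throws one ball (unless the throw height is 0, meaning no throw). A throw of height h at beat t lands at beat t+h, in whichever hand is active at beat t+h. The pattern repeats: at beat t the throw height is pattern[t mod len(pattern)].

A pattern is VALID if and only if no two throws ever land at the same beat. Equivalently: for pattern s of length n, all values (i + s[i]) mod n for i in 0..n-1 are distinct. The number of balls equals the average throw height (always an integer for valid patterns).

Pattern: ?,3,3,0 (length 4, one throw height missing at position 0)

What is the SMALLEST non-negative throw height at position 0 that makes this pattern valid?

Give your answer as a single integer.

Answer: 2

Derivation:
i=0: s[i]=? (unknown)
i=1: (1 + 3) mod 4 = 0
i=2: (2 + 3) mod 4 = 1
i=3: (3 + 0) mod 4 = 3
Known residues: [0, 1, 3]; need a permutation of 0..3, so missing residue r = 2
Need (0 + s) mod 4 = 2; smallest s = (2 - 0) mod 4 = 2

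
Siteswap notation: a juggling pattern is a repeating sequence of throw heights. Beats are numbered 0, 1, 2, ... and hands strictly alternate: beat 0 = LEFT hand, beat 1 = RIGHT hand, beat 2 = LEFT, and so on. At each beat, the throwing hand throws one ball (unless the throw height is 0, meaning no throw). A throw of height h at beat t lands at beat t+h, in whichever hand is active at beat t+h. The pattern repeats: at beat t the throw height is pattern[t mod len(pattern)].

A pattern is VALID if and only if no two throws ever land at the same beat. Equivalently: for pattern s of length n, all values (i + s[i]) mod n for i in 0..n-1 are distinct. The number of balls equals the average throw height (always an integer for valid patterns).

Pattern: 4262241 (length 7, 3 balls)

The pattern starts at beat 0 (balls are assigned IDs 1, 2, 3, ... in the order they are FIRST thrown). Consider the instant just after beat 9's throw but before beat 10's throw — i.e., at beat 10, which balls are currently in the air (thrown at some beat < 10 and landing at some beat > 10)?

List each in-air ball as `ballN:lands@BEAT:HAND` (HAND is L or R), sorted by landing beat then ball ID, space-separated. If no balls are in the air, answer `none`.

Answer: ball1:lands@11:R ball2:lands@15:R

Derivation:
Beat 0 (L): throw ball1 h=4 -> lands@4:L; in-air after throw: [b1@4:L]
Beat 1 (R): throw ball2 h=2 -> lands@3:R; in-air after throw: [b2@3:R b1@4:L]
Beat 2 (L): throw ball3 h=6 -> lands@8:L; in-air after throw: [b2@3:R b1@4:L b3@8:L]
Beat 3 (R): throw ball2 h=2 -> lands@5:R; in-air after throw: [b1@4:L b2@5:R b3@8:L]
Beat 4 (L): throw ball1 h=2 -> lands@6:L; in-air after throw: [b2@5:R b1@6:L b3@8:L]
Beat 5 (R): throw ball2 h=4 -> lands@9:R; in-air after throw: [b1@6:L b3@8:L b2@9:R]
Beat 6 (L): throw ball1 h=1 -> lands@7:R; in-air after throw: [b1@7:R b3@8:L b2@9:R]
Beat 7 (R): throw ball1 h=4 -> lands@11:R; in-air after throw: [b3@8:L b2@9:R b1@11:R]
Beat 8 (L): throw ball3 h=2 -> lands@10:L; in-air after throw: [b2@9:R b3@10:L b1@11:R]
Beat 9 (R): throw ball2 h=6 -> lands@15:R; in-air after throw: [b3@10:L b1@11:R b2@15:R]
Beat 10 (L): throw ball3 h=2 -> lands@12:L; in-air after throw: [b1@11:R b3@12:L b2@15:R]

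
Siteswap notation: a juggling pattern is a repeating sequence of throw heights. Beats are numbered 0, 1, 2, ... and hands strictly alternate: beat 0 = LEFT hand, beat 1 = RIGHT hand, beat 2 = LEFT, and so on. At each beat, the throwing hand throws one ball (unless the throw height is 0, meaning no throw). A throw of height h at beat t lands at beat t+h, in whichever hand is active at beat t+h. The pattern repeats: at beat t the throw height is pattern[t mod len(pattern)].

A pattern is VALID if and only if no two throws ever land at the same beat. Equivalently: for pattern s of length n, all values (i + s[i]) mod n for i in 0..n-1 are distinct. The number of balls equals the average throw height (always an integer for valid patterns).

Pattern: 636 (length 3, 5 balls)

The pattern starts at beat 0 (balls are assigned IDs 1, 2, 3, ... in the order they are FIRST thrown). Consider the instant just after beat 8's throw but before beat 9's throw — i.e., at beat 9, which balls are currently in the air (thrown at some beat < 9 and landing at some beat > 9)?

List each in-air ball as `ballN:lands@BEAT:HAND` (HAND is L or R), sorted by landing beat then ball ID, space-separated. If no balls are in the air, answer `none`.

Answer: ball2:lands@10:L ball5:lands@11:R ball1:lands@12:L ball3:lands@14:L

Derivation:
Beat 0 (L): throw ball1 h=6 -> lands@6:L; in-air after throw: [b1@6:L]
Beat 1 (R): throw ball2 h=3 -> lands@4:L; in-air after throw: [b2@4:L b1@6:L]
Beat 2 (L): throw ball3 h=6 -> lands@8:L; in-air after throw: [b2@4:L b1@6:L b3@8:L]
Beat 3 (R): throw ball4 h=6 -> lands@9:R; in-air after throw: [b2@4:L b1@6:L b3@8:L b4@9:R]
Beat 4 (L): throw ball2 h=3 -> lands@7:R; in-air after throw: [b1@6:L b2@7:R b3@8:L b4@9:R]
Beat 5 (R): throw ball5 h=6 -> lands@11:R; in-air after throw: [b1@6:L b2@7:R b3@8:L b4@9:R b5@11:R]
Beat 6 (L): throw ball1 h=6 -> lands@12:L; in-air after throw: [b2@7:R b3@8:L b4@9:R b5@11:R b1@12:L]
Beat 7 (R): throw ball2 h=3 -> lands@10:L; in-air after throw: [b3@8:L b4@9:R b2@10:L b5@11:R b1@12:L]
Beat 8 (L): throw ball3 h=6 -> lands@14:L; in-air after throw: [b4@9:R b2@10:L b5@11:R b1@12:L b3@14:L]
Beat 9 (R): throw ball4 h=6 -> lands@15:R; in-air after throw: [b2@10:L b5@11:R b1@12:L b3@14:L b4@15:R]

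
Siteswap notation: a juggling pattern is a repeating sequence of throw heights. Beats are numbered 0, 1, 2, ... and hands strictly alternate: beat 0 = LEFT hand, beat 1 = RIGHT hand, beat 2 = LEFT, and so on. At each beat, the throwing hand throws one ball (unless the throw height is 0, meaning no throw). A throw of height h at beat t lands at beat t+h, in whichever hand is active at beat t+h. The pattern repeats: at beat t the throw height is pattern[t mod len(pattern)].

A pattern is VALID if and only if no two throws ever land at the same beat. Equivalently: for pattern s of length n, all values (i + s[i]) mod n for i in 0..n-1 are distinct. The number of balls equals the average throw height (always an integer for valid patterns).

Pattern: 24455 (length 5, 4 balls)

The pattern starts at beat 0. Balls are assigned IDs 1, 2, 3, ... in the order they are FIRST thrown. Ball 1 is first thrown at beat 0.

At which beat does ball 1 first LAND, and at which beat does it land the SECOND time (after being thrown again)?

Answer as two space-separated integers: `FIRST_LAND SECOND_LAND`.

Beat 0 (L): throw ball1 h=2 -> lands@2:L; in-air after throw: [b1@2:L]
Beat 1 (R): throw ball2 h=4 -> lands@5:R; in-air after throw: [b1@2:L b2@5:R]
Beat 2 (L): throw ball1 h=4 -> lands@6:L; in-air after throw: [b2@5:R b1@6:L]
Beat 3 (R): throw ball3 h=5 -> lands@8:L; in-air after throw: [b2@5:R b1@6:L b3@8:L]
Beat 4 (L): throw ball4 h=5 -> lands@9:R; in-air after throw: [b2@5:R b1@6:L b3@8:L b4@9:R]
Beat 5 (R): throw ball2 h=2 -> lands@7:R; in-air after throw: [b1@6:L b2@7:R b3@8:L b4@9:R]
Beat 6 (L): throw ball1 h=4 -> lands@10:L; in-air after throw: [b2@7:R b3@8:L b4@9:R b1@10:L]
Ball 1: thrown@0 h=2 -> first land @2; rethrown@2 h=4 -> second land @6

Answer: 2 6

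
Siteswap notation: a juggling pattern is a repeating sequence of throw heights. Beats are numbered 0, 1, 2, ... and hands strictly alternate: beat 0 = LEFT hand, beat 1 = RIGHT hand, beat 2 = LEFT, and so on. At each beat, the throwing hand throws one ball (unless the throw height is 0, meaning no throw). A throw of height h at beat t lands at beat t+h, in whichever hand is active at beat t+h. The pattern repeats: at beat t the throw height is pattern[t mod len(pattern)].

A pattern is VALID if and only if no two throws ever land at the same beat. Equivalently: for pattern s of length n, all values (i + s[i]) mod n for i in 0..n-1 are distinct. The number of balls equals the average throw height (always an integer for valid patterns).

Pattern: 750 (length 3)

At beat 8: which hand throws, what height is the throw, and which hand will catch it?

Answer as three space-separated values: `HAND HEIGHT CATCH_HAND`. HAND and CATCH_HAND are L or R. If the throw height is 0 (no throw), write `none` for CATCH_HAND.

Beat 8: 8 mod 2 = 0, so hand = L
Throw height = pattern[8 mod 3] = pattern[2] = 0

Answer: L 0 none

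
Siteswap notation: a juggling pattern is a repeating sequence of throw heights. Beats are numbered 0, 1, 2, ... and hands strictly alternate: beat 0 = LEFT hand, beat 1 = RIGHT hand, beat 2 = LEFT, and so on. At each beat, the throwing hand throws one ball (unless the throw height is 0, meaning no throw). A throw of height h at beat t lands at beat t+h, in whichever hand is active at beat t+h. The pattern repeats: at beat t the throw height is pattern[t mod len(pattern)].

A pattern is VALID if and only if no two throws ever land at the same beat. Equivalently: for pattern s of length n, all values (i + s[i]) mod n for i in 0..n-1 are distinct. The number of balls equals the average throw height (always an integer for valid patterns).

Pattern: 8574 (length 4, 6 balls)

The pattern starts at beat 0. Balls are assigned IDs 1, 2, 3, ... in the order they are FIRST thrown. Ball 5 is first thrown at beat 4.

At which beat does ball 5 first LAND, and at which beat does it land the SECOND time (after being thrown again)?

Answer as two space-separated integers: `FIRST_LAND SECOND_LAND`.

Answer: 12 20

Derivation:
Beat 0 (L): throw ball1 h=8 -> lands@8:L; in-air after throw: [b1@8:L]
Beat 1 (R): throw ball2 h=5 -> lands@6:L; in-air after throw: [b2@6:L b1@8:L]
Beat 2 (L): throw ball3 h=7 -> lands@9:R; in-air after throw: [b2@6:L b1@8:L b3@9:R]
Beat 3 (R): throw ball4 h=4 -> lands@7:R; in-air after throw: [b2@6:L b4@7:R b1@8:L b3@9:R]
Beat 4 (L): throw ball5 h=8 -> lands@12:L; in-air after throw: [b2@6:L b4@7:R b1@8:L b3@9:R b5@12:L]
Beat 5 (R): throw ball6 h=5 -> lands@10:L; in-air after throw: [b2@6:L b4@7:R b1@8:L b3@9:R b6@10:L b5@12:L]
Beat 6 (L): throw ball2 h=7 -> lands@13:R; in-air after throw: [b4@7:R b1@8:L b3@9:R b6@10:L b5@12:L b2@13:R]
Beat 7 (R): throw ball4 h=4 -> lands@11:R; in-air after throw: [b1@8:L b3@9:R b6@10:L b4@11:R b5@12:L b2@13:R]
Beat 8 (L): throw ball1 h=8 -> lands@16:L; in-air after throw: [b3@9:R b6@10:L b4@11:R b5@12:L b2@13:R b1@16:L]
Beat 9 (R): throw ball3 h=5 -> lands@14:L; in-air after throw: [b6@10:L b4@11:R b5@12:L b2@13:R b3@14:L b1@16:L]
Beat 10 (L): throw ball6 h=7 -> lands@17:R; in-air after throw: [b4@11:R b5@12:L b2@13:R b3@14:L b1@16:L b6@17:R]
Beat 11 (R): throw ball4 h=4 -> lands@15:R; in-air after throw: [b5@12:L b2@13:R b3@14:L b4@15:R b1@16:L b6@17:R]
Beat 12 (L): throw ball5 h=8 -> lands@20:L; in-air after throw: [b2@13:R b3@14:L b4@15:R b1@16:L b6@17:R b5@20:L]
Beat 13 (R): throw ball2 h=5 -> lands@18:L; in-air after throw: [b3@14:L b4@15:R b1@16:L b6@17:R b2@18:L b5@20:L]
Beat 14 (L): throw ball3 h=7 -> lands@21:R; in-air after throw: [b4@15:R b1@16:L b6@17:R b2@18:L b5@20:L b3@21:R]
Beat 15 (R): throw ball4 h=4 -> lands@19:R; in-air after throw: [b1@16:L b6@17:R b2@18:L b4@19:R b5@20:L b3@21:R]
Beat 16 (L): throw ball1 h=8 -> lands@24:L; in-air after throw: [b6@17:R b2@18:L b4@19:R b5@20:L b3@21:R b1@24:L]
Beat 17 (R): throw ball6 h=5 -> lands@22:L; in-air after throw: [b2@18:L b4@19:R b5@20:L b3@21:R b6@22:L b1@24:L]
Beat 18 (L): throw ball2 h=7 -> lands@25:R; in-air after throw: [b4@19:R b5@20:L b3@21:R b6@22:L b1@24:L b2@25:R]
Beat 19 (R): throw ball4 h=4 -> lands@23:R; in-air after throw: [b5@20:L b3@21:R b6@22:L b4@23:R b1@24:L b2@25:R]
Beat 20 (L): throw ball5 h=8 -> lands@28:L; in-air after throw: [b3@21:R b6@22:L b4@23:R b1@24:L b2@25:R b5@28:L]
Ball 5: thrown@4 h=8 -> first land @12; rethrown@12 h=8 -> second land @20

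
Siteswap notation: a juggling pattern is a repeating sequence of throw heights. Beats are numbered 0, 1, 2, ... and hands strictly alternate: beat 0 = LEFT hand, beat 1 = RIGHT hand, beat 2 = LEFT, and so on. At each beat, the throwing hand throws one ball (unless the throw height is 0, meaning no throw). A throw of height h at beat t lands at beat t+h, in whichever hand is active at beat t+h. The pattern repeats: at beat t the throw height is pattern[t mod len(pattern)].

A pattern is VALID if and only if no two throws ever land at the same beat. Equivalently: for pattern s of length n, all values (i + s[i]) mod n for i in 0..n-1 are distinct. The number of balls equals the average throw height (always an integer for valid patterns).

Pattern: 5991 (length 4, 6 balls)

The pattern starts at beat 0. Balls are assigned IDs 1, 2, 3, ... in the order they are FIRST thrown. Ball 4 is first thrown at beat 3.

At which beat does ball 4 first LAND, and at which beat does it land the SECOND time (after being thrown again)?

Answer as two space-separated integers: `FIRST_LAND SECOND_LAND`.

Answer: 4 9

Derivation:
Beat 0 (L): throw ball1 h=5 -> lands@5:R; in-air after throw: [b1@5:R]
Beat 1 (R): throw ball2 h=9 -> lands@10:L; in-air after throw: [b1@5:R b2@10:L]
Beat 2 (L): throw ball3 h=9 -> lands@11:R; in-air after throw: [b1@5:R b2@10:L b3@11:R]
Beat 3 (R): throw ball4 h=1 -> lands@4:L; in-air after throw: [b4@4:L b1@5:R b2@10:L b3@11:R]
Beat 4 (L): throw ball4 h=5 -> lands@9:R; in-air after throw: [b1@5:R b4@9:R b2@10:L b3@11:R]
Beat 5 (R): throw ball1 h=9 -> lands@14:L; in-air after throw: [b4@9:R b2@10:L b3@11:R b1@14:L]
Beat 6 (L): throw ball5 h=9 -> lands@15:R; in-air after throw: [b4@9:R b2@10:L b3@11:R b1@14:L b5@15:R]
Beat 7 (R): throw ball6 h=1 -> lands@8:L; in-air after throw: [b6@8:L b4@9:R b2@10:L b3@11:R b1@14:L b5@15:R]
Beat 8 (L): throw ball6 h=5 -> lands@13:R; in-air after throw: [b4@9:R b2@10:L b3@11:R b6@13:R b1@14:L b5@15:R]
Beat 9 (R): throw ball4 h=9 -> lands@18:L; in-air after throw: [b2@10:L b3@11:R b6@13:R b1@14:L b5@15:R b4@18:L]
Ball 4: thrown@3 h=1 -> first land @4; rethrown@4 h=5 -> second land @9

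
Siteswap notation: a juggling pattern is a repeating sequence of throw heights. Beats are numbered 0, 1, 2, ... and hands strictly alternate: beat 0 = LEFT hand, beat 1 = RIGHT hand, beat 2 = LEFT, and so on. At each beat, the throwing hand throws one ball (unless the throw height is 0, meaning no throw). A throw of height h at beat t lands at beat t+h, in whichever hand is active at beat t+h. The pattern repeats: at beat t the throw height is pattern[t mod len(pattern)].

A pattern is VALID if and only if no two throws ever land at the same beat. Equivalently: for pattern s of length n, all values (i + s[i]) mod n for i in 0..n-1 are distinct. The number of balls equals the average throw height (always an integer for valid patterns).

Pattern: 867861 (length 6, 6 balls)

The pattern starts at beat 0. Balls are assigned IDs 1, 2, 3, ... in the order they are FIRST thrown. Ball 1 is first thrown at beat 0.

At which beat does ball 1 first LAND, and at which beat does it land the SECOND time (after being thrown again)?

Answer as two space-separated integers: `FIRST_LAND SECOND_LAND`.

Answer: 8 15

Derivation:
Beat 0 (L): throw ball1 h=8 -> lands@8:L; in-air after throw: [b1@8:L]
Beat 1 (R): throw ball2 h=6 -> lands@7:R; in-air after throw: [b2@7:R b1@8:L]
Beat 2 (L): throw ball3 h=7 -> lands@9:R; in-air after throw: [b2@7:R b1@8:L b3@9:R]
Beat 3 (R): throw ball4 h=8 -> lands@11:R; in-air after throw: [b2@7:R b1@8:L b3@9:R b4@11:R]
Beat 4 (L): throw ball5 h=6 -> lands@10:L; in-air after throw: [b2@7:R b1@8:L b3@9:R b5@10:L b4@11:R]
Beat 5 (R): throw ball6 h=1 -> lands@6:L; in-air after throw: [b6@6:L b2@7:R b1@8:L b3@9:R b5@10:L b4@11:R]
Beat 6 (L): throw ball6 h=8 -> lands@14:L; in-air after throw: [b2@7:R b1@8:L b3@9:R b5@10:L b4@11:R b6@14:L]
Beat 7 (R): throw ball2 h=6 -> lands@13:R; in-air after throw: [b1@8:L b3@9:R b5@10:L b4@11:R b2@13:R b6@14:L]
Beat 8 (L): throw ball1 h=7 -> lands@15:R; in-air after throw: [b3@9:R b5@10:L b4@11:R b2@13:R b6@14:L b1@15:R]
Beat 9 (R): throw ball3 h=8 -> lands@17:R; in-air after throw: [b5@10:L b4@11:R b2@13:R b6@14:L b1@15:R b3@17:R]
Beat 10 (L): throw ball5 h=6 -> lands@16:L; in-air after throw: [b4@11:R b2@13:R b6@14:L b1@15:R b5@16:L b3@17:R]
Beat 11 (R): throw ball4 h=1 -> lands@12:L; in-air after throw: [b4@12:L b2@13:R b6@14:L b1@15:R b5@16:L b3@17:R]
Beat 12 (L): throw ball4 h=8 -> lands@20:L; in-air after throw: [b2@13:R b6@14:L b1@15:R b5@16:L b3@17:R b4@20:L]
Beat 13 (R): throw ball2 h=6 -> lands@19:R; in-air after throw: [b6@14:L b1@15:R b5@16:L b3@17:R b2@19:R b4@20:L]
Beat 14 (L): throw ball6 h=7 -> lands@21:R; in-air after throw: [b1@15:R b5@16:L b3@17:R b2@19:R b4@20:L b6@21:R]
Beat 15 (R): throw ball1 h=8 -> lands@23:R; in-air after throw: [b5@16:L b3@17:R b2@19:R b4@20:L b6@21:R b1@23:R]
Ball 1: thrown@0 h=8 -> first land @8; rethrown@8 h=7 -> second land @15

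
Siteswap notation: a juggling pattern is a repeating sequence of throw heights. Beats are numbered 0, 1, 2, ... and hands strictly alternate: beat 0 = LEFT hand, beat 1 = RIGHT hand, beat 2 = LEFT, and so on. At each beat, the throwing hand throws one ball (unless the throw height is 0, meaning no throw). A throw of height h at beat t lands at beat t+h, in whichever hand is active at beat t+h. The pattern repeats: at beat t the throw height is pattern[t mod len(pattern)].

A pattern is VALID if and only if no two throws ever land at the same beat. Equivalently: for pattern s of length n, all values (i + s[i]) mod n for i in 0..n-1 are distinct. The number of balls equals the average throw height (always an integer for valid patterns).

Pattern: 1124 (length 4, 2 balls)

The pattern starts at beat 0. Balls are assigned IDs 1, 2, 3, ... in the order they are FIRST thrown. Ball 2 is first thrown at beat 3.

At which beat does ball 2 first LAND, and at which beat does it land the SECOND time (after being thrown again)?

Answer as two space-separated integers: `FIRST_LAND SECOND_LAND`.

Beat 0 (L): throw ball1 h=1 -> lands@1:R; in-air after throw: [b1@1:R]
Beat 1 (R): throw ball1 h=1 -> lands@2:L; in-air after throw: [b1@2:L]
Beat 2 (L): throw ball1 h=2 -> lands@4:L; in-air after throw: [b1@4:L]
Beat 3 (R): throw ball2 h=4 -> lands@7:R; in-air after throw: [b1@4:L b2@7:R]
Beat 4 (L): throw ball1 h=1 -> lands@5:R; in-air after throw: [b1@5:R b2@7:R]
Beat 5 (R): throw ball1 h=1 -> lands@6:L; in-air after throw: [b1@6:L b2@7:R]
Beat 6 (L): throw ball1 h=2 -> lands@8:L; in-air after throw: [b2@7:R b1@8:L]
Beat 7 (R): throw ball2 h=4 -> lands@11:R; in-air after throw: [b1@8:L b2@11:R]
Beat 8 (L): throw ball1 h=1 -> lands@9:R; in-air after throw: [b1@9:R b2@11:R]
Beat 9 (R): throw ball1 h=1 -> lands@10:L; in-air after throw: [b1@10:L b2@11:R]
Beat 10 (L): throw ball1 h=2 -> lands@12:L; in-air after throw: [b2@11:R b1@12:L]
Beat 11 (R): throw ball2 h=4 -> lands@15:R; in-air after throw: [b1@12:L b2@15:R]
Ball 2: thrown@3 h=4 -> first land @7; rethrown@7 h=4 -> second land @11

Answer: 7 11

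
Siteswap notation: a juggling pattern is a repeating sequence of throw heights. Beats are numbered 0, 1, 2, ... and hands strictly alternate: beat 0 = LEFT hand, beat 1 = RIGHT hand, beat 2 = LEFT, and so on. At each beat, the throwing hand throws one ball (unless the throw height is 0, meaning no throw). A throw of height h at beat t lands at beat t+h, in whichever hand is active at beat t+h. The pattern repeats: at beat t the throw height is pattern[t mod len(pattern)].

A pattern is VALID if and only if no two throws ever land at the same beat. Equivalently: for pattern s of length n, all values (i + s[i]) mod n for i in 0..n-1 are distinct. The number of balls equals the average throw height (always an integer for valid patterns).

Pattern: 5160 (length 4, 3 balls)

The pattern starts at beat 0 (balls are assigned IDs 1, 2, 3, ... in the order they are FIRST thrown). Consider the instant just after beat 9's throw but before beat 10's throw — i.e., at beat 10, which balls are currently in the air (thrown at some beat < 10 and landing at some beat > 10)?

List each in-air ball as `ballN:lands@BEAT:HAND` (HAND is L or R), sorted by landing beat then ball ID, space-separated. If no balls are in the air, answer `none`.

Answer: ball1:lands@12:L ball2:lands@13:R

Derivation:
Beat 0 (L): throw ball1 h=5 -> lands@5:R; in-air after throw: [b1@5:R]
Beat 1 (R): throw ball2 h=1 -> lands@2:L; in-air after throw: [b2@2:L b1@5:R]
Beat 2 (L): throw ball2 h=6 -> lands@8:L; in-air after throw: [b1@5:R b2@8:L]
Beat 4 (L): throw ball3 h=5 -> lands@9:R; in-air after throw: [b1@5:R b2@8:L b3@9:R]
Beat 5 (R): throw ball1 h=1 -> lands@6:L; in-air after throw: [b1@6:L b2@8:L b3@9:R]
Beat 6 (L): throw ball1 h=6 -> lands@12:L; in-air after throw: [b2@8:L b3@9:R b1@12:L]
Beat 8 (L): throw ball2 h=5 -> lands@13:R; in-air after throw: [b3@9:R b1@12:L b2@13:R]
Beat 9 (R): throw ball3 h=1 -> lands@10:L; in-air after throw: [b3@10:L b1@12:L b2@13:R]
Beat 10 (L): throw ball3 h=6 -> lands@16:L; in-air after throw: [b1@12:L b2@13:R b3@16:L]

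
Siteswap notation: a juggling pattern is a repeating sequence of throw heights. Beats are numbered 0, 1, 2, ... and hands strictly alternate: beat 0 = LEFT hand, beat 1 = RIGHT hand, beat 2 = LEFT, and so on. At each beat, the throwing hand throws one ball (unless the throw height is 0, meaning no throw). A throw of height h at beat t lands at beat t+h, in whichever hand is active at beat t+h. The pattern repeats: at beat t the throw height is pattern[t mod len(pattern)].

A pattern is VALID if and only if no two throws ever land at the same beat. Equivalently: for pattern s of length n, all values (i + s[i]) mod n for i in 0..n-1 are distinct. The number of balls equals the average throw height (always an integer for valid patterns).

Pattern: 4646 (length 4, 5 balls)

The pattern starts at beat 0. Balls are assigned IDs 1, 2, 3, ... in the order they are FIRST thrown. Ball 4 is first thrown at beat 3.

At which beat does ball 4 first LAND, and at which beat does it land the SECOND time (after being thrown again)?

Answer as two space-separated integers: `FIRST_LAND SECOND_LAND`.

Answer: 9 15

Derivation:
Beat 0 (L): throw ball1 h=4 -> lands@4:L; in-air after throw: [b1@4:L]
Beat 1 (R): throw ball2 h=6 -> lands@7:R; in-air after throw: [b1@4:L b2@7:R]
Beat 2 (L): throw ball3 h=4 -> lands@6:L; in-air after throw: [b1@4:L b3@6:L b2@7:R]
Beat 3 (R): throw ball4 h=6 -> lands@9:R; in-air after throw: [b1@4:L b3@6:L b2@7:R b4@9:R]
Beat 4 (L): throw ball1 h=4 -> lands@8:L; in-air after throw: [b3@6:L b2@7:R b1@8:L b4@9:R]
Beat 5 (R): throw ball5 h=6 -> lands@11:R; in-air after throw: [b3@6:L b2@7:R b1@8:L b4@9:R b5@11:R]
Beat 6 (L): throw ball3 h=4 -> lands@10:L; in-air after throw: [b2@7:R b1@8:L b4@9:R b3@10:L b5@11:R]
Beat 7 (R): throw ball2 h=6 -> lands@13:R; in-air after throw: [b1@8:L b4@9:R b3@10:L b5@11:R b2@13:R]
Beat 8 (L): throw ball1 h=4 -> lands@12:L; in-air after throw: [b4@9:R b3@10:L b5@11:R b1@12:L b2@13:R]
Beat 9 (R): throw ball4 h=6 -> lands@15:R; in-air after throw: [b3@10:L b5@11:R b1@12:L b2@13:R b4@15:R]
Beat 10 (L): throw ball3 h=4 -> lands@14:L; in-air after throw: [b5@11:R b1@12:L b2@13:R b3@14:L b4@15:R]
Beat 11 (R): throw ball5 h=6 -> lands@17:R; in-air after throw: [b1@12:L b2@13:R b3@14:L b4@15:R b5@17:R]
Beat 12 (L): throw ball1 h=4 -> lands@16:L; in-air after throw: [b2@13:R b3@14:L b4@15:R b1@16:L b5@17:R]
Beat 13 (R): throw ball2 h=6 -> lands@19:R; in-air after throw: [b3@14:L b4@15:R b1@16:L b5@17:R b2@19:R]
Beat 14 (L): throw ball3 h=4 -> lands@18:L; in-air after throw: [b4@15:R b1@16:L b5@17:R b3@18:L b2@19:R]
Beat 15 (R): throw ball4 h=6 -> lands@21:R; in-air after throw: [b1@16:L b5@17:R b3@18:L b2@19:R b4@21:R]
Ball 4: thrown@3 h=6 -> first land @9; rethrown@9 h=6 -> second land @15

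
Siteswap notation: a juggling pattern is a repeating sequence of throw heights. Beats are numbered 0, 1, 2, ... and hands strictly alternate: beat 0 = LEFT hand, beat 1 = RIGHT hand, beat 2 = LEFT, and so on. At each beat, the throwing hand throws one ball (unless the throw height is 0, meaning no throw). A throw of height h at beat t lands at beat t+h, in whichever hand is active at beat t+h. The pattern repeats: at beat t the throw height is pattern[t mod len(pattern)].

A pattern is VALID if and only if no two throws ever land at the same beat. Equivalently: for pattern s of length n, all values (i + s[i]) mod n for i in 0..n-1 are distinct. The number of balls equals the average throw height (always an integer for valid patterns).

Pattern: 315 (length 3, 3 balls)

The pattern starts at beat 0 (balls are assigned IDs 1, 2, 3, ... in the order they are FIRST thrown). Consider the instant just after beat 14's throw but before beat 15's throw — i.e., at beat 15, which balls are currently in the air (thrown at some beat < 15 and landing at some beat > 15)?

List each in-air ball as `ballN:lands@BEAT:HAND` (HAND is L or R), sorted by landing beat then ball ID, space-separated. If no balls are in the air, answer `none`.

Answer: ball3:lands@16:L ball2:lands@19:R

Derivation:
Beat 0 (L): throw ball1 h=3 -> lands@3:R; in-air after throw: [b1@3:R]
Beat 1 (R): throw ball2 h=1 -> lands@2:L; in-air after throw: [b2@2:L b1@3:R]
Beat 2 (L): throw ball2 h=5 -> lands@7:R; in-air after throw: [b1@3:R b2@7:R]
Beat 3 (R): throw ball1 h=3 -> lands@6:L; in-air after throw: [b1@6:L b2@7:R]
Beat 4 (L): throw ball3 h=1 -> lands@5:R; in-air after throw: [b3@5:R b1@6:L b2@7:R]
Beat 5 (R): throw ball3 h=5 -> lands@10:L; in-air after throw: [b1@6:L b2@7:R b3@10:L]
Beat 6 (L): throw ball1 h=3 -> lands@9:R; in-air after throw: [b2@7:R b1@9:R b3@10:L]
Beat 7 (R): throw ball2 h=1 -> lands@8:L; in-air after throw: [b2@8:L b1@9:R b3@10:L]
Beat 8 (L): throw ball2 h=5 -> lands@13:R; in-air after throw: [b1@9:R b3@10:L b2@13:R]
Beat 9 (R): throw ball1 h=3 -> lands@12:L; in-air after throw: [b3@10:L b1@12:L b2@13:R]
Beat 10 (L): throw ball3 h=1 -> lands@11:R; in-air after throw: [b3@11:R b1@12:L b2@13:R]
Beat 11 (R): throw ball3 h=5 -> lands@16:L; in-air after throw: [b1@12:L b2@13:R b3@16:L]
Beat 12 (L): throw ball1 h=3 -> lands@15:R; in-air after throw: [b2@13:R b1@15:R b3@16:L]
Beat 13 (R): throw ball2 h=1 -> lands@14:L; in-air after throw: [b2@14:L b1@15:R b3@16:L]
Beat 14 (L): throw ball2 h=5 -> lands@19:R; in-air after throw: [b1@15:R b3@16:L b2@19:R]
Beat 15 (R): throw ball1 h=3 -> lands@18:L; in-air after throw: [b3@16:L b1@18:L b2@19:R]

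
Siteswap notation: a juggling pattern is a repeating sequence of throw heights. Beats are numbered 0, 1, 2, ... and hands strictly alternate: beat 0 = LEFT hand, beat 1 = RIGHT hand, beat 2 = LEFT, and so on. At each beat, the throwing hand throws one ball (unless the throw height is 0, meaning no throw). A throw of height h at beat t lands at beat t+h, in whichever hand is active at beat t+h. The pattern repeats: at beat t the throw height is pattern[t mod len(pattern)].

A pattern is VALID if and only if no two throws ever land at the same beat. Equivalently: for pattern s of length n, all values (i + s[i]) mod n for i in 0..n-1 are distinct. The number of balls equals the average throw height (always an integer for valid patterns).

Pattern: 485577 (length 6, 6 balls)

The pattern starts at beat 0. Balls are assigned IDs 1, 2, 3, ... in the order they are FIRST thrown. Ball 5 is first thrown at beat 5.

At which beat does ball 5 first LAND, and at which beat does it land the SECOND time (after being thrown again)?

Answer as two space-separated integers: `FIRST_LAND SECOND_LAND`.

Answer: 12 16

Derivation:
Beat 0 (L): throw ball1 h=4 -> lands@4:L; in-air after throw: [b1@4:L]
Beat 1 (R): throw ball2 h=8 -> lands@9:R; in-air after throw: [b1@4:L b2@9:R]
Beat 2 (L): throw ball3 h=5 -> lands@7:R; in-air after throw: [b1@4:L b3@7:R b2@9:R]
Beat 3 (R): throw ball4 h=5 -> lands@8:L; in-air after throw: [b1@4:L b3@7:R b4@8:L b2@9:R]
Beat 4 (L): throw ball1 h=7 -> lands@11:R; in-air after throw: [b3@7:R b4@8:L b2@9:R b1@11:R]
Beat 5 (R): throw ball5 h=7 -> lands@12:L; in-air after throw: [b3@7:R b4@8:L b2@9:R b1@11:R b5@12:L]
Beat 6 (L): throw ball6 h=4 -> lands@10:L; in-air after throw: [b3@7:R b4@8:L b2@9:R b6@10:L b1@11:R b5@12:L]
Beat 7 (R): throw ball3 h=8 -> lands@15:R; in-air after throw: [b4@8:L b2@9:R b6@10:L b1@11:R b5@12:L b3@15:R]
Beat 8 (L): throw ball4 h=5 -> lands@13:R; in-air after throw: [b2@9:R b6@10:L b1@11:R b5@12:L b4@13:R b3@15:R]
Beat 9 (R): throw ball2 h=5 -> lands@14:L; in-air after throw: [b6@10:L b1@11:R b5@12:L b4@13:R b2@14:L b3@15:R]
Beat 10 (L): throw ball6 h=7 -> lands@17:R; in-air after throw: [b1@11:R b5@12:L b4@13:R b2@14:L b3@15:R b6@17:R]
Beat 11 (R): throw ball1 h=7 -> lands@18:L; in-air after throw: [b5@12:L b4@13:R b2@14:L b3@15:R b6@17:R b1@18:L]
Beat 12 (L): throw ball5 h=4 -> lands@16:L; in-air after throw: [b4@13:R b2@14:L b3@15:R b5@16:L b6@17:R b1@18:L]
Beat 13 (R): throw ball4 h=8 -> lands@21:R; in-air after throw: [b2@14:L b3@15:R b5@16:L b6@17:R b1@18:L b4@21:R]
Beat 14 (L): throw ball2 h=5 -> lands@19:R; in-air after throw: [b3@15:R b5@16:L b6@17:R b1@18:L b2@19:R b4@21:R]
Beat 15 (R): throw ball3 h=5 -> lands@20:L; in-air after throw: [b5@16:L b6@17:R b1@18:L b2@19:R b3@20:L b4@21:R]
Ball 5: thrown@5 h=7 -> first land @12; rethrown@12 h=4 -> second land @16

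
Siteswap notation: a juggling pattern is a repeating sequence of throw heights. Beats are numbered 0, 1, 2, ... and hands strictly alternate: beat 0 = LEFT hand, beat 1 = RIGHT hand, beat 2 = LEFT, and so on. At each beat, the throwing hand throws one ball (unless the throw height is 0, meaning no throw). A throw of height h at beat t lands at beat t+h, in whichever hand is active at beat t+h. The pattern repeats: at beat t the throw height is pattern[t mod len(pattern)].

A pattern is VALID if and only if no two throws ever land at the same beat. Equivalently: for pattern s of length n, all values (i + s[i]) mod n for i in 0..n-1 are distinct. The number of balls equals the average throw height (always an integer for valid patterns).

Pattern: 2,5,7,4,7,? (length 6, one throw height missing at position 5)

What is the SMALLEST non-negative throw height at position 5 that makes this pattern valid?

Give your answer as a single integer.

Answer: 5

Derivation:
i=0: (0 + 2) mod 6 = 2
i=1: (1 + 5) mod 6 = 0
i=2: (2 + 7) mod 6 = 3
i=3: (3 + 4) mod 6 = 1
i=4: (4 + 7) mod 6 = 5
i=5: s[i]=? (unknown)
Known residues: [0, 1, 2, 3, 5]; need a permutation of 0..5, so missing residue r = 4
Need (5 + s) mod 6 = 4; smallest s = (4 - 5) mod 6 = 5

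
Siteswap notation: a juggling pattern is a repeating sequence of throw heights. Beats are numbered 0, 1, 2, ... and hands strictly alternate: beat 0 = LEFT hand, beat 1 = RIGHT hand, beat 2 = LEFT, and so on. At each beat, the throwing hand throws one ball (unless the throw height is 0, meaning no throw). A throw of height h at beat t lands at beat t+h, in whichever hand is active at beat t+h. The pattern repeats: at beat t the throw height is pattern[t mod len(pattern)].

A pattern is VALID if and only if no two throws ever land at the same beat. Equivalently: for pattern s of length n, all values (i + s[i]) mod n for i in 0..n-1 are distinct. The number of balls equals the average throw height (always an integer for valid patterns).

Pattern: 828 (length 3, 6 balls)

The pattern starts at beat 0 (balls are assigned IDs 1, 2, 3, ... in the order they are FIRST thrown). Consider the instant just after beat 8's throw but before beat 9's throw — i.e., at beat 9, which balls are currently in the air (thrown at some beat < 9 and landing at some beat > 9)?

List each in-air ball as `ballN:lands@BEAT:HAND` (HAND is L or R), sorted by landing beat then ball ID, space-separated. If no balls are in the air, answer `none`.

Beat 0 (L): throw ball1 h=8 -> lands@8:L; in-air after throw: [b1@8:L]
Beat 1 (R): throw ball2 h=2 -> lands@3:R; in-air after throw: [b2@3:R b1@8:L]
Beat 2 (L): throw ball3 h=8 -> lands@10:L; in-air after throw: [b2@3:R b1@8:L b3@10:L]
Beat 3 (R): throw ball2 h=8 -> lands@11:R; in-air after throw: [b1@8:L b3@10:L b2@11:R]
Beat 4 (L): throw ball4 h=2 -> lands@6:L; in-air after throw: [b4@6:L b1@8:L b3@10:L b2@11:R]
Beat 5 (R): throw ball5 h=8 -> lands@13:R; in-air after throw: [b4@6:L b1@8:L b3@10:L b2@11:R b5@13:R]
Beat 6 (L): throw ball4 h=8 -> lands@14:L; in-air after throw: [b1@8:L b3@10:L b2@11:R b5@13:R b4@14:L]
Beat 7 (R): throw ball6 h=2 -> lands@9:R; in-air after throw: [b1@8:L b6@9:R b3@10:L b2@11:R b5@13:R b4@14:L]
Beat 8 (L): throw ball1 h=8 -> lands@16:L; in-air after throw: [b6@9:R b3@10:L b2@11:R b5@13:R b4@14:L b1@16:L]
Beat 9 (R): throw ball6 h=8 -> lands@17:R; in-air after throw: [b3@10:L b2@11:R b5@13:R b4@14:L b1@16:L b6@17:R]

Answer: ball3:lands@10:L ball2:lands@11:R ball5:lands@13:R ball4:lands@14:L ball1:lands@16:L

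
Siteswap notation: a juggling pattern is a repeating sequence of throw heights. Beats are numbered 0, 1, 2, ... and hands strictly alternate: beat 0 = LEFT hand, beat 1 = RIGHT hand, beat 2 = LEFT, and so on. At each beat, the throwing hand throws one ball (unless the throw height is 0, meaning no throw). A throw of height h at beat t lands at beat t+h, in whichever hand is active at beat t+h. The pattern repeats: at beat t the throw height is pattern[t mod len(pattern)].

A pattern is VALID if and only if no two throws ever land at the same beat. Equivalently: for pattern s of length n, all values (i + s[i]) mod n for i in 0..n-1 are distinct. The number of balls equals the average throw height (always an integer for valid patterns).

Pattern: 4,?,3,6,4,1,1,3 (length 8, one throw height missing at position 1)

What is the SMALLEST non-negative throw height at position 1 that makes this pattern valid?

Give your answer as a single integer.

i=0: (0 + 4) mod 8 = 4
i=1: s[i]=? (unknown)
i=2: (2 + 3) mod 8 = 5
i=3: (3 + 6) mod 8 = 1
i=4: (4 + 4) mod 8 = 0
i=5: (5 + 1) mod 8 = 6
i=6: (6 + 1) mod 8 = 7
i=7: (7 + 3) mod 8 = 2
Known residues: [0, 1, 2, 4, 5, 6, 7]; need a permutation of 0..7, so missing residue r = 3
Need (1 + s) mod 8 = 3; smallest s = (3 - 1) mod 8 = 2

Answer: 2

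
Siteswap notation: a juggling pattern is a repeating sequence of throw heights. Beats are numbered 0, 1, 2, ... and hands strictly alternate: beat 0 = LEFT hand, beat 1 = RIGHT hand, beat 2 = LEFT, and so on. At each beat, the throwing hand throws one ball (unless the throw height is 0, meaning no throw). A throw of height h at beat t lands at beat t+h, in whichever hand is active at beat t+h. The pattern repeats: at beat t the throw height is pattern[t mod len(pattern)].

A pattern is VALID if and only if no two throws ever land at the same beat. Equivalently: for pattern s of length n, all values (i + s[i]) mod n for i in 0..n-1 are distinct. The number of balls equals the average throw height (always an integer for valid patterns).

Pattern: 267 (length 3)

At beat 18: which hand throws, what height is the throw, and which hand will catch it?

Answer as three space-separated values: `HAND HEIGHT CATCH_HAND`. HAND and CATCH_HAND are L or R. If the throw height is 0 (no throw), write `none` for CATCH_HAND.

Beat 18: 18 mod 2 = 0, so hand = L
Throw height = pattern[18 mod 3] = pattern[0] = 2
Lands at beat 18+2=20, 20 mod 2 = 0, so catch hand = L

Answer: L 2 L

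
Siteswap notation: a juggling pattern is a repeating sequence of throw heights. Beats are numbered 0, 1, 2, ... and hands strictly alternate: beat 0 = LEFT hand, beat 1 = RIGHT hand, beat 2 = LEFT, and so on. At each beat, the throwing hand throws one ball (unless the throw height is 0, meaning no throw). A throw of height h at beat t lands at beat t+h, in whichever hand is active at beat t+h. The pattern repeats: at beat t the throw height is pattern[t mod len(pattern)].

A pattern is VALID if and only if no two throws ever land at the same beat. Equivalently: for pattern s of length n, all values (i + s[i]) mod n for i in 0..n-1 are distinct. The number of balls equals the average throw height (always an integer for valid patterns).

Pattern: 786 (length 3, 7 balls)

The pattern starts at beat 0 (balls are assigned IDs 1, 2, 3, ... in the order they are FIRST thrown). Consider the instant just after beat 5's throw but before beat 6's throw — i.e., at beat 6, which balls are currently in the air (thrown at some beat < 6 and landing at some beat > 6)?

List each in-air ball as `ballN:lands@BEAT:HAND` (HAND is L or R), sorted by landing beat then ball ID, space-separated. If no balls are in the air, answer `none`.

Answer: ball1:lands@7:R ball3:lands@8:L ball2:lands@9:R ball4:lands@10:L ball6:lands@11:R ball5:lands@12:L

Derivation:
Beat 0 (L): throw ball1 h=7 -> lands@7:R; in-air after throw: [b1@7:R]
Beat 1 (R): throw ball2 h=8 -> lands@9:R; in-air after throw: [b1@7:R b2@9:R]
Beat 2 (L): throw ball3 h=6 -> lands@8:L; in-air after throw: [b1@7:R b3@8:L b2@9:R]
Beat 3 (R): throw ball4 h=7 -> lands@10:L; in-air after throw: [b1@7:R b3@8:L b2@9:R b4@10:L]
Beat 4 (L): throw ball5 h=8 -> lands@12:L; in-air after throw: [b1@7:R b3@8:L b2@9:R b4@10:L b5@12:L]
Beat 5 (R): throw ball6 h=6 -> lands@11:R; in-air after throw: [b1@7:R b3@8:L b2@9:R b4@10:L b6@11:R b5@12:L]
Beat 6 (L): throw ball7 h=7 -> lands@13:R; in-air after throw: [b1@7:R b3@8:L b2@9:R b4@10:L b6@11:R b5@12:L b7@13:R]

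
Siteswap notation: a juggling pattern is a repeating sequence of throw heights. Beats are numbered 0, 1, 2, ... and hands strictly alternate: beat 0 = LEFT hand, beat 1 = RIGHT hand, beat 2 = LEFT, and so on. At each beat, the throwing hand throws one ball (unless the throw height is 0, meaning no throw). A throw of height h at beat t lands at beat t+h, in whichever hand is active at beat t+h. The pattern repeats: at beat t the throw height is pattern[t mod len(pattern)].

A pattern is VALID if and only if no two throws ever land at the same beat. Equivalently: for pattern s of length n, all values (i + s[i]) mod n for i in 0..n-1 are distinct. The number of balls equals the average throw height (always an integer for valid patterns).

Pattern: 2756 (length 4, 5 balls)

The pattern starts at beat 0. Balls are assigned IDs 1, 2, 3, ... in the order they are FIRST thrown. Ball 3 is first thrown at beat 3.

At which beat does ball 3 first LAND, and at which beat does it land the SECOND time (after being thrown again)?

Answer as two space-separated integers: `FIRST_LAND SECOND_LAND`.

Beat 0 (L): throw ball1 h=2 -> lands@2:L; in-air after throw: [b1@2:L]
Beat 1 (R): throw ball2 h=7 -> lands@8:L; in-air after throw: [b1@2:L b2@8:L]
Beat 2 (L): throw ball1 h=5 -> lands@7:R; in-air after throw: [b1@7:R b2@8:L]
Beat 3 (R): throw ball3 h=6 -> lands@9:R; in-air after throw: [b1@7:R b2@8:L b3@9:R]
Beat 4 (L): throw ball4 h=2 -> lands@6:L; in-air after throw: [b4@6:L b1@7:R b2@8:L b3@9:R]
Beat 5 (R): throw ball5 h=7 -> lands@12:L; in-air after throw: [b4@6:L b1@7:R b2@8:L b3@9:R b5@12:L]
Beat 6 (L): throw ball4 h=5 -> lands@11:R; in-air after throw: [b1@7:R b2@8:L b3@9:R b4@11:R b5@12:L]
Beat 7 (R): throw ball1 h=6 -> lands@13:R; in-air after throw: [b2@8:L b3@9:R b4@11:R b5@12:L b1@13:R]
Beat 8 (L): throw ball2 h=2 -> lands@10:L; in-air after throw: [b3@9:R b2@10:L b4@11:R b5@12:L b1@13:R]
Beat 9 (R): throw ball3 h=7 -> lands@16:L; in-air after throw: [b2@10:L b4@11:R b5@12:L b1@13:R b3@16:L]
Beat 10 (L): throw ball2 h=5 -> lands@15:R; in-air after throw: [b4@11:R b5@12:L b1@13:R b2@15:R b3@16:L]
Beat 11 (R): throw ball4 h=6 -> lands@17:R; in-air after throw: [b5@12:L b1@13:R b2@15:R b3@16:L b4@17:R]
Ball 3: thrown@3 h=6 -> first land @9; rethrown@9 h=7 -> second land @16

Answer: 9 16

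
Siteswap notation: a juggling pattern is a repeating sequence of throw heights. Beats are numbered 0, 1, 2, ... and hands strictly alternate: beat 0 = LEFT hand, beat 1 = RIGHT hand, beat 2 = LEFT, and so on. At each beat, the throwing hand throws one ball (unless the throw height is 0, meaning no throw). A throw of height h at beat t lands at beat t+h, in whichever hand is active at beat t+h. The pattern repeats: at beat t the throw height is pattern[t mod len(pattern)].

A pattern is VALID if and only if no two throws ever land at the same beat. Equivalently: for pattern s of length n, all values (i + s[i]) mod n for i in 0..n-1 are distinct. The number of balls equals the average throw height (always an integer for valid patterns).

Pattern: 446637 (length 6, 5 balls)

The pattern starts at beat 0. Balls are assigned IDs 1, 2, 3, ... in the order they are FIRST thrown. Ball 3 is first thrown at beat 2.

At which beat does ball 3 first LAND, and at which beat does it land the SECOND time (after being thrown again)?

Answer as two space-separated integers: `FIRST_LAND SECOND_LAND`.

Beat 0 (L): throw ball1 h=4 -> lands@4:L; in-air after throw: [b1@4:L]
Beat 1 (R): throw ball2 h=4 -> lands@5:R; in-air after throw: [b1@4:L b2@5:R]
Beat 2 (L): throw ball3 h=6 -> lands@8:L; in-air after throw: [b1@4:L b2@5:R b3@8:L]
Beat 3 (R): throw ball4 h=6 -> lands@9:R; in-air after throw: [b1@4:L b2@5:R b3@8:L b4@9:R]
Beat 4 (L): throw ball1 h=3 -> lands@7:R; in-air after throw: [b2@5:R b1@7:R b3@8:L b4@9:R]
Beat 5 (R): throw ball2 h=7 -> lands@12:L; in-air after throw: [b1@7:R b3@8:L b4@9:R b2@12:L]
Beat 6 (L): throw ball5 h=4 -> lands@10:L; in-air after throw: [b1@7:R b3@8:L b4@9:R b5@10:L b2@12:L]
Beat 7 (R): throw ball1 h=4 -> lands@11:R; in-air after throw: [b3@8:L b4@9:R b5@10:L b1@11:R b2@12:L]
Beat 8 (L): throw ball3 h=6 -> lands@14:L; in-air after throw: [b4@9:R b5@10:L b1@11:R b2@12:L b3@14:L]
Beat 9 (R): throw ball4 h=6 -> lands@15:R; in-air after throw: [b5@10:L b1@11:R b2@12:L b3@14:L b4@15:R]
Beat 10 (L): throw ball5 h=3 -> lands@13:R; in-air after throw: [b1@11:R b2@12:L b5@13:R b3@14:L b4@15:R]
Beat 11 (R): throw ball1 h=7 -> lands@18:L; in-air after throw: [b2@12:L b5@13:R b3@14:L b4@15:R b1@18:L]
Beat 12 (L): throw ball2 h=4 -> lands@16:L; in-air after throw: [b5@13:R b3@14:L b4@15:R b2@16:L b1@18:L]
Beat 13 (R): throw ball5 h=4 -> lands@17:R; in-air after throw: [b3@14:L b4@15:R b2@16:L b5@17:R b1@18:L]
Beat 14 (L): throw ball3 h=6 -> lands@20:L; in-air after throw: [b4@15:R b2@16:L b5@17:R b1@18:L b3@20:L]
Ball 3: thrown@2 h=6 -> first land @8; rethrown@8 h=6 -> second land @14

Answer: 8 14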